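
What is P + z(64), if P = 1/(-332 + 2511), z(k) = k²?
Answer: 8925185/2179 ≈ 4096.0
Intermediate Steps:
P = 1/2179 ≈ 0.00045893
P + z(64) = 1/2179 + 64² = 1/2179 + 4096 = 8925185/2179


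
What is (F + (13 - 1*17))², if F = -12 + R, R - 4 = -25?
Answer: 1369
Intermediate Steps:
R = -21 (R = 4 - 25 = -21)
F = -33 (F = -12 - 21 = -33)
(F + (13 - 1*17))² = (-33 + (13 - 1*17))² = (-33 + (13 - 17))² = (-33 - 4)² = (-37)² = 1369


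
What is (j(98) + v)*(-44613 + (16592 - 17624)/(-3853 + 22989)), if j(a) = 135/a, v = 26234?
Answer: -274369936541475/234416 ≈ -1.1704e+9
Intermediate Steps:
(j(98) + v)*(-44613 + (16592 - 17624)/(-3853 + 22989)) = (135/98 + 26234)*(-44613 + (16592 - 17624)/(-3853 + 22989)) = (135*(1/98) + 26234)*(-44613 - 1032/19136) = (135/98 + 26234)*(-44613 - 1032*1/19136) = 2571067*(-44613 - 129/2392)/98 = (2571067/98)*(-106714425/2392) = -274369936541475/234416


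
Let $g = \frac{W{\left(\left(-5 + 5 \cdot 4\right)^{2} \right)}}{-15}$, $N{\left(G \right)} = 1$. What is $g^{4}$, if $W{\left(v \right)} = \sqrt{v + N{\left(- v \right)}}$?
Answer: $\frac{51076}{50625} \approx 1.0089$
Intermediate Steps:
$W{\left(v \right)} = \sqrt{1 + v}$ ($W{\left(v \right)} = \sqrt{v + 1} = \sqrt{1 + v}$)
$g = - \frac{\sqrt{226}}{15}$ ($g = \frac{\sqrt{1 + \left(-5 + 5 \cdot 4\right)^{2}}}{-15} = \sqrt{1 + \left(-5 + 20\right)^{2}} \left(- \frac{1}{15}\right) = \sqrt{1 + 15^{2}} \left(- \frac{1}{15}\right) = \sqrt{1 + 225} \left(- \frac{1}{15}\right) = \sqrt{226} \left(- \frac{1}{15}\right) = - \frac{\sqrt{226}}{15} \approx -1.0022$)
$g^{4} = \left(- \frac{\sqrt{226}}{15}\right)^{4} = \frac{51076}{50625}$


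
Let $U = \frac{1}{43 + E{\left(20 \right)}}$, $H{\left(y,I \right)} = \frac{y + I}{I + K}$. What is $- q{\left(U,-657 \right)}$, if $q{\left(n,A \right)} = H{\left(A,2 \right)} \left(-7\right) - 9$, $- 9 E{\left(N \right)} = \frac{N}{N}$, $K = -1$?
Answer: $-4576$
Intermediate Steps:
$H{\left(y,I \right)} = \frac{I + y}{-1 + I}$ ($H{\left(y,I \right)} = \frac{y + I}{I - 1} = \frac{I + y}{-1 + I}$)
$E{\left(N \right)} = - \frac{1}{9}$ ($E{\left(N \right)} = - \frac{N \frac{1}{N}}{9} = \left(- \frac{1}{9}\right) 1 = - \frac{1}{9}$)
$U = \frac{9}{386}$ ($U = \frac{1}{43 - \frac{1}{9}} = \frac{1}{\frac{386}{9}} = \frac{9}{386} \approx 0.023316$)
$q{\left(n,A \right)} = -23 - 7 A$ ($q{\left(n,A \right)} = \frac{2 + A}{-1 + 2} \left(-7\right) - 9 = \frac{2 + A}{1} \left(-7\right) - 9 = 1 \left(2 + A\right) \left(-7\right) - 9 = \left(2 + A\right) \left(-7\right) - 9 = \left(-14 - 7 A\right) - 9 = -23 - 7 A$)
$- q{\left(U,-657 \right)} = - (-23 - -4599) = - (-23 + 4599) = \left(-1\right) 4576 = -4576$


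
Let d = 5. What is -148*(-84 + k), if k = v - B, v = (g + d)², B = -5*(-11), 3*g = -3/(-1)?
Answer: 15244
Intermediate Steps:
g = 1 (g = (-3/(-1))/3 = (-3*(-1))/3 = (⅓)*3 = 1)
B = 55
v = 36 (v = (1 + 5)² = 6² = 36)
k = -19 (k = 36 - 1*55 = 36 - 55 = -19)
-148*(-84 + k) = -148*(-84 - 19) = -148*(-103) = 15244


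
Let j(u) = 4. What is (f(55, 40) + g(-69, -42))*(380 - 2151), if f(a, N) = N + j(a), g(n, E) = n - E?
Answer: -30107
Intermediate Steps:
f(a, N) = 4 + N (f(a, N) = N + 4 = 4 + N)
(f(55, 40) + g(-69, -42))*(380 - 2151) = ((4 + 40) + (-69 - 1*(-42)))*(380 - 2151) = (44 + (-69 + 42))*(-1771) = (44 - 27)*(-1771) = 17*(-1771) = -30107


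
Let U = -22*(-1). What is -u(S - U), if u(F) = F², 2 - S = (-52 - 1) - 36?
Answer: -4761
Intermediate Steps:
U = 22
S = 91 (S = 2 - ((-52 - 1) - 36) = 2 - (-53 - 36) = 2 - 1*(-89) = 2 + 89 = 91)
-u(S - U) = -(91 - 1*22)² = -(91 - 22)² = -1*69² = -1*4761 = -4761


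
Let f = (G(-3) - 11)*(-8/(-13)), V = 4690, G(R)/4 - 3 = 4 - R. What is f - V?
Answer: -60738/13 ≈ -4672.2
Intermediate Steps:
G(R) = 28 - 4*R (G(R) = 12 + 4*(4 - R) = 12 + (16 - 4*R) = 28 - 4*R)
f = 232/13 (f = ((28 - 4*(-3)) - 11)*(-8/(-13)) = ((28 + 12) - 11)*(-8*(-1/13)) = (40 - 11)*(8/13) = 29*(8/13) = 232/13 ≈ 17.846)
f - V = 232/13 - 1*4690 = 232/13 - 4690 = -60738/13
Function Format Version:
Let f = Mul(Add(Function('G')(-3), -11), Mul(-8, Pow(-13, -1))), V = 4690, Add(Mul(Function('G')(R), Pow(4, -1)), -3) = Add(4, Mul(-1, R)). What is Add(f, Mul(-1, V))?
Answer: Rational(-60738, 13) ≈ -4672.2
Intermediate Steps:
Function('G')(R) = Add(28, Mul(-4, R)) (Function('G')(R) = Add(12, Mul(4, Add(4, Mul(-1, R)))) = Add(12, Add(16, Mul(-4, R))) = Add(28, Mul(-4, R)))
f = Rational(232, 13) (f = Mul(Add(Add(28, Mul(-4, -3)), -11), Mul(-8, Pow(-13, -1))) = Mul(Add(Add(28, 12), -11), Mul(-8, Rational(-1, 13))) = Mul(Add(40, -11), Rational(8, 13)) = Mul(29, Rational(8, 13)) = Rational(232, 13) ≈ 17.846)
Add(f, Mul(-1, V)) = Add(Rational(232, 13), Mul(-1, 4690)) = Add(Rational(232, 13), -4690) = Rational(-60738, 13)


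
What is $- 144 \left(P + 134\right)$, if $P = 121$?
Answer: $-36720$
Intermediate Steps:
$- 144 \left(P + 134\right) = - 144 \left(121 + 134\right) = \left(-144\right) 255 = -36720$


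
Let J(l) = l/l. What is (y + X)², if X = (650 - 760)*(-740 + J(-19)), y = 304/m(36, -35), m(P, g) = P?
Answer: 535364402596/81 ≈ 6.6094e+9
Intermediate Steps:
J(l) = 1
y = 76/9 (y = 304/36 = 304*(1/36) = 76/9 ≈ 8.4444)
X = 81290 (X = (650 - 760)*(-740 + 1) = -110*(-739) = 81290)
(y + X)² = (76/9 + 81290)² = (731686/9)² = 535364402596/81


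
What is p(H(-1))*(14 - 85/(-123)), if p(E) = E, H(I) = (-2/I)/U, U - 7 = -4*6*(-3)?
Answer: 3614/9717 ≈ 0.37193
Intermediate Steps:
U = 79 (U = 7 - 4*6*(-3) = 7 - 24*(-3) = 7 + 72 = 79)
H(I) = -2/(79*I) (H(I) = -2/I/79 = -2/I*(1/79) = -2/(79*I))
p(H(-1))*(14 - 85/(-123)) = (-2/79/(-1))*(14 - 85/(-123)) = (-2/79*(-1))*(14 - 85*(-1/123)) = 2*(14 + 85/123)/79 = (2/79)*(1807/123) = 3614/9717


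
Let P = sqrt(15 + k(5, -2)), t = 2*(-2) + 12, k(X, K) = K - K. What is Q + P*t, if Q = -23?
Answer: -23 + 8*sqrt(15) ≈ 7.9839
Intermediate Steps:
k(X, K) = 0
t = 8 (t = -4 + 12 = 8)
P = sqrt(15) (P = sqrt(15 + 0) = sqrt(15) ≈ 3.8730)
Q + P*t = -23 + sqrt(15)*8 = -23 + 8*sqrt(15)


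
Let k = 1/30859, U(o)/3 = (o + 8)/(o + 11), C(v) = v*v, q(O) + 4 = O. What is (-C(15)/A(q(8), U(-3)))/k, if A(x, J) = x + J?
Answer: -55546200/47 ≈ -1.1818e+6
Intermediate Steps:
q(O) = -4 + O
C(v) = v**2
U(o) = 3*(8 + o)/(11 + o) (U(o) = 3*((o + 8)/(o + 11)) = 3*((8 + o)/(11 + o)) = 3*(8 + o)/(11 + o))
A(x, J) = J + x
k = 1/30859 ≈ 3.2405e-5
(-C(15)/A(q(8), U(-3)))/k = (-15**2/(3*(8 - 3)/(11 - 3) + (-4 + 8)))/(1/30859) = -225/(3*5/8 + 4)*30859 = -225/(3*(1/8)*5 + 4)*30859 = -225/(15/8 + 4)*30859 = -225/47/8*30859 = -225*8/47*30859 = -1*1800/47*30859 = -1800/47*30859 = -55546200/47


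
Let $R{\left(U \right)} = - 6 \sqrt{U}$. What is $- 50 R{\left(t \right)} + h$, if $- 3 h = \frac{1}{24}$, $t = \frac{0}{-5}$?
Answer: $- \frac{1}{72} \approx -0.013889$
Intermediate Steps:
$t = 0$ ($t = 0 \left(- \frac{1}{5}\right) = 0$)
$h = - \frac{1}{72}$ ($h = - \frac{1}{3 \cdot 24} = \left(- \frac{1}{3}\right) \frac{1}{24} = - \frac{1}{72} \approx -0.013889$)
$- 50 R{\left(t \right)} + h = - 50 \left(- 6 \sqrt{0}\right) - \frac{1}{72} = - 50 \left(\left(-6\right) 0\right) - \frac{1}{72} = \left(-50\right) 0 - \frac{1}{72} = 0 - \frac{1}{72} = - \frac{1}{72}$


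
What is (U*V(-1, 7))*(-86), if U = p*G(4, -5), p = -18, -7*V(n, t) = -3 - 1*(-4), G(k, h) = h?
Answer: 7740/7 ≈ 1105.7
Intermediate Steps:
V(n, t) = -⅐ (V(n, t) = -(-3 - 1*(-4))/7 = -(-3 + 4)/7 = -⅐*1 = -⅐)
U = 90 (U = -18*(-5) = 90)
(U*V(-1, 7))*(-86) = (90*(-⅐))*(-86) = -90/7*(-86) = 7740/7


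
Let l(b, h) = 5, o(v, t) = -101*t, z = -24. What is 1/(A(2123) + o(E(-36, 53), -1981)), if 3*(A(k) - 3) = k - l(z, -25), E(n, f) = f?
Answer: 1/200790 ≈ 4.9803e-6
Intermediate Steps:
A(k) = 4/3 + k/3 (A(k) = 3 + (k - 1*5)/3 = 3 + (k - 5)/3 = 3 + (-5 + k)/3 = 3 + (-5/3 + k/3) = 4/3 + k/3)
1/(A(2123) + o(E(-36, 53), -1981)) = 1/((4/3 + (1/3)*2123) - 101*(-1981)) = 1/((4/3 + 2123/3) + 200081) = 1/(709 + 200081) = 1/200790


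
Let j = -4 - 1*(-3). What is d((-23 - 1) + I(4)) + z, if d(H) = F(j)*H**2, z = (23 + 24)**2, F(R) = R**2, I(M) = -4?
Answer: 2993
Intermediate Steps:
j = -1 (j = -4 + 3 = -1)
z = 2209 (z = 47**2 = 2209)
d(H) = H**2 (d(H) = (-1)**2*H**2 = 1*H**2 = H**2)
d((-23 - 1) + I(4)) + z = ((-23 - 1) - 4)**2 + 2209 = (-24 - 4)**2 + 2209 = (-28)**2 + 2209 = 784 + 2209 = 2993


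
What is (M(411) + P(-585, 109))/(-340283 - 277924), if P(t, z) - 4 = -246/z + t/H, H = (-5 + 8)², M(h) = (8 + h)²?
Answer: -6376418/22461521 ≈ -0.28388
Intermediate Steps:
H = 9 (H = 3² = 9)
P(t, z) = 4 - 246/z + t/9 (P(t, z) = 4 + (-246/z + t/9) = 4 - 246/z + t/9)
(M(411) + P(-585, 109))/(-340283 - 277924) = ((8 + 411)² + (4 - 246/109 + (⅑)*(-585)))/(-340283 - 277924) = (419² + (4 - 246*1/109 - 65))/(-618207) = (175561 + (4 - 246/109 - 65))*(-1/618207) = (175561 - 6895/109)*(-1/618207) = (19129254/109)*(-1/618207) = -6376418/22461521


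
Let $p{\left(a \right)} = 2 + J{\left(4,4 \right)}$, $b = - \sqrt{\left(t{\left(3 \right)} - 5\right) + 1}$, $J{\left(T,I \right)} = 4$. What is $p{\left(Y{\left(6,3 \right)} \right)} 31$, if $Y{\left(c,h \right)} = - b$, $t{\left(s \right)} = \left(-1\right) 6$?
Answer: $186$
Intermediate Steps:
$t{\left(s \right)} = -6$
$b = - i \sqrt{10}$ ($b = - \sqrt{\left(-6 - 5\right) + 1} = - \sqrt{-11 + 1} = - \sqrt{-10} = - i \sqrt{10} \approx - 3.1623 i$)
$Y{\left(c,h \right)} = i \sqrt{10}$ ($Y{\left(c,h \right)} = - \left(-1\right) i \sqrt{10} = i \sqrt{10}$)
$p{\left(a \right)} = 6$ ($p{\left(a \right)} = 2 + 4 = 6$)
$p{\left(Y{\left(6,3 \right)} \right)} 31 = 6 \cdot 31 = 186$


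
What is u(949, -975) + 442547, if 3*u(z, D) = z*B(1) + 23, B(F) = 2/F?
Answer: 1329562/3 ≈ 4.4319e+5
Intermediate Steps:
u(z, D) = 23/3 + 2*z/3 (u(z, D) = (z*(2/1) + 23)/3 = (z*(2*1) + 23)/3 = (z*2 + 23)/3 = (2*z + 23)/3 = (23 + 2*z)/3 = 23/3 + 2*z/3)
u(949, -975) + 442547 = (23/3 + (⅔)*949) + 442547 = (23/3 + 1898/3) + 442547 = 1921/3 + 442547 = 1329562/3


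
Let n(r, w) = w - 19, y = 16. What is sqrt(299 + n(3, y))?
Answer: 2*sqrt(74) ≈ 17.205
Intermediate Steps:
n(r, w) = -19 + w
sqrt(299 + n(3, y)) = sqrt(299 + (-19 + 16)) = sqrt(299 - 3) = sqrt(296) = 2*sqrt(74)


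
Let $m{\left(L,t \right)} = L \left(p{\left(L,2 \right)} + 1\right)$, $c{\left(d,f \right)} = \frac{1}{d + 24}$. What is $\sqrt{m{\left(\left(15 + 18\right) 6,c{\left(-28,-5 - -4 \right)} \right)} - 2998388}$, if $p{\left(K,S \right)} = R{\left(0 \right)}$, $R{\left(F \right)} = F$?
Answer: $i \sqrt{2998190} \approx 1731.5 i$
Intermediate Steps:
$c{\left(d,f \right)} = \frac{1}{24 + d}$
$p{\left(K,S \right)} = 0$
$m{\left(L,t \right)} = L$ ($m{\left(L,t \right)} = L \left(0 + 1\right) = L 1 = L$)
$\sqrt{m{\left(\left(15 + 18\right) 6,c{\left(-28,-5 - -4 \right)} \right)} - 2998388} = \sqrt{\left(15 + 18\right) 6 - 2998388} = \sqrt{33 \cdot 6 - 2998388} = \sqrt{198 - 2998388} = \sqrt{-2998190} = i \sqrt{2998190}$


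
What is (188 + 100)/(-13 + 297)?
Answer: 72/71 ≈ 1.0141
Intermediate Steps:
(188 + 100)/(-13 + 297) = 288/284 = 288*(1/284) = 72/71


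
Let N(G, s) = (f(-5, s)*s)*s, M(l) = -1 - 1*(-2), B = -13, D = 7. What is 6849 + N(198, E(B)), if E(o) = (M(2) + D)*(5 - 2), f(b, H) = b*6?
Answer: -10431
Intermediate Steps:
f(b, H) = 6*b
M(l) = 1 (M(l) = -1 + 2 = 1)
E(o) = 24 (E(o) = (1 + 7)*(5 - 2) = 8*3 = 24)
N(G, s) = -30*s**2 (N(G, s) = ((6*(-5))*s)*s = (-30*s)*s = -30*s**2)
6849 + N(198, E(B)) = 6849 - 30*24**2 = 6849 - 30*576 = 6849 - 17280 = -10431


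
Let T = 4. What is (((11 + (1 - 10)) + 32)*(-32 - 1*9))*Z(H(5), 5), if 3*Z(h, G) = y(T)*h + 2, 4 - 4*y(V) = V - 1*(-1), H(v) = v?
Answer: -697/2 ≈ -348.50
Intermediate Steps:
y(V) = 3/4 - V/4 (y(V) = 1 - (V - 1*(-1))/4 = 1 - (V + 1)/4 = 1 - (1 + V)/4 = 1 + (-1/4 - V/4) = 3/4 - V/4)
Z(h, G) = 2/3 - h/12 (Z(h, G) = ((3/4 - 1/4*4)*h + 2)/3 = ((3/4 - 1)*h + 2)/3 = (-h/4 + 2)/3 = (2 - h/4)/3 = 2/3 - h/12)
(((11 + (1 - 10)) + 32)*(-32 - 1*9))*Z(H(5), 5) = (((11 + (1 - 10)) + 32)*(-32 - 1*9))*(2/3 - 1/12*5) = (((11 - 9) + 32)*(-32 - 9))*(2/3 - 5/12) = ((2 + 32)*(-41))*(1/4) = (34*(-41))*(1/4) = -1394*1/4 = -697/2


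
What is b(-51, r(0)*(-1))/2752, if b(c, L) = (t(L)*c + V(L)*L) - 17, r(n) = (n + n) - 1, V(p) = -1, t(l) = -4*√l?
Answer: 93/1376 ≈ 0.067587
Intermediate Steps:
r(n) = -1 + 2*n (r(n) = 2*n - 1 = -1 + 2*n)
b(c, L) = -17 - L - 4*c*√L (b(c, L) = ((-4*√L)*c - L) - 17 = (-4*c*√L - L) - 17 = (-L - 4*c*√L) - 17 = -17 - L - 4*c*√L)
b(-51, r(0)*(-1))/2752 = (-17 - (-1 + 2*0)*(-1) - 4*(-51)*√((-1 + 2*0)*(-1)))/2752 = (-17 - (-1 + 0)*(-1) - 4*(-51)*√((-1 + 0)*(-1)))*(1/2752) = (-17 - (-1)*(-1) - 4*(-51)*√(-1*(-1)))*(1/2752) = (-17 - 1*1 - 4*(-51)*√1)*(1/2752) = (-17 - 1 - 4*(-51)*1)*(1/2752) = (-17 - 1 + 204)*(1/2752) = 186*(1/2752) = 93/1376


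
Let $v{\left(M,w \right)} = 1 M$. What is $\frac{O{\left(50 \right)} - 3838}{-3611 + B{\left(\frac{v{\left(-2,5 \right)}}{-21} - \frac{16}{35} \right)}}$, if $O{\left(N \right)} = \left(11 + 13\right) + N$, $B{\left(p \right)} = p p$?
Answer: $\frac{41498100}{39809831} \approx 1.0424$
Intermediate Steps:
$v{\left(M,w \right)} = M$
$B{\left(p \right)} = p^{2}$
$O{\left(N \right)} = 24 + N$
$\frac{O{\left(50 \right)} - 3838}{-3611 + B{\left(\frac{v{\left(-2,5 \right)}}{-21} - \frac{16}{35} \right)}} = \frac{\left(24 + 50\right) - 3838}{-3611 + \left(- \frac{2}{-21} - \frac{16}{35}\right)^{2}} = \frac{74 - 3838}{-3611 + \left(\left(-2\right) \left(- \frac{1}{21}\right) - \frac{16}{35}\right)^{2}} = - \frac{3764}{-3611 + \left(\frac{2}{21} - \frac{16}{35}\right)^{2}} = - \frac{3764}{-3611 + \left(- \frac{38}{105}\right)^{2}} = - \frac{3764}{-3611 + \frac{1444}{11025}} = - \frac{3764}{- \frac{39809831}{11025}} = \left(-3764\right) \left(- \frac{11025}{39809831}\right) = \frac{41498100}{39809831}$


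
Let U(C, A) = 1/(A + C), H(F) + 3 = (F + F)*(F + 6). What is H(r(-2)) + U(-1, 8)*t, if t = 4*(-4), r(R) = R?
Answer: -149/7 ≈ -21.286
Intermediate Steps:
t = -16
H(F) = -3 + 2*F*(6 + F) (H(F) = -3 + (F + F)*(F + 6) = -3 + (2*F)*(6 + F) = -3 + 2*F*(6 + F))
H(r(-2)) + U(-1, 8)*t = (-3 + 2*(-2)² + 12*(-2)) - 16/(8 - 1) = (-3 + 2*4 - 24) - 16/7 = (-3 + 8 - 24) + (⅐)*(-16) = -19 - 16/7 = -149/7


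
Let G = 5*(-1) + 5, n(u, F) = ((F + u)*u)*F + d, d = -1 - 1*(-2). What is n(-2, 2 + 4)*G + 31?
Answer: 31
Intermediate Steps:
d = 1 (d = -1 + 2 = 1)
n(u, F) = 1 + F*u*(F + u) (n(u, F) = ((F + u)*u)*F + 1 = (u*(F + u))*F + 1 = F*u*(F + u) + 1 = 1 + F*u*(F + u))
G = 0 (G = -5 + 5 = 0)
n(-2, 2 + 4)*G + 31 = (1 + (2 + 4)*(-2)² - 2*(2 + 4)²)*0 + 31 = (1 + 6*4 - 2*6²)*0 + 31 = (1 + 24 - 2*36)*0 + 31 = (1 + 24 - 72)*0 + 31 = -47*0 + 31 = 0 + 31 = 31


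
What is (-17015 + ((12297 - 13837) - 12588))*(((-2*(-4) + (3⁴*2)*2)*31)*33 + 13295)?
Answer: -10991330133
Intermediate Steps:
(-17015 + ((12297 - 13837) - 12588))*(((-2*(-4) + (3⁴*2)*2)*31)*33 + 13295) = (-17015 + (-1540 - 12588))*(((8 + (81*2)*2)*31)*33 + 13295) = (-17015 - 14128)*(((8 + 162*2)*31)*33 + 13295) = -31143*(((8 + 324)*31)*33 + 13295) = -31143*((332*31)*33 + 13295) = -31143*(10292*33 + 13295) = -31143*(339636 + 13295) = -31143*352931 = -10991330133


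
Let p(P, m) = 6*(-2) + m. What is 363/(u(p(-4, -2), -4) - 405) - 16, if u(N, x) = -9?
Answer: -2329/138 ≈ -16.877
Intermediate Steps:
p(P, m) = -12 + m
363/(u(p(-4, -2), -4) - 405) - 16 = 363/(-9 - 405) - 16 = 363/(-414) - 16 = 363*(-1/414) - 16 = -121/138 - 16 = -2329/138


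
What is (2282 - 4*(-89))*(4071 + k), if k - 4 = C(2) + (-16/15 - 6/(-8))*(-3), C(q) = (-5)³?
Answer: 104226061/10 ≈ 1.0423e+7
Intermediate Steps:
C(q) = -125
k = -2401/20 (k = 4 + (-125 + (-16/15 - 6/(-8))*(-3)) = 4 + (-125 + (-16*1/15 - 6*(-⅛))*(-3)) = 4 + (-125 + (-16/15 + ¾)*(-3)) = 4 + (-125 - 19/60*(-3)) = 4 + (-125 + 19/20) = 4 - 2481/20 = -2401/20 ≈ -120.05)
(2282 - 4*(-89))*(4071 + k) = (2282 - 4*(-89))*(4071 - 2401/20) = (2282 + 356)*(79019/20) = 2638*(79019/20) = 104226061/10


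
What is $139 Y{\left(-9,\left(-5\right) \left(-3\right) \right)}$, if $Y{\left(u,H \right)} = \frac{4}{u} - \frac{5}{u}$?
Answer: $\frac{139}{9} \approx 15.444$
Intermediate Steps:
$Y{\left(u,H \right)} = - \frac{1}{u}$
$139 Y{\left(-9,\left(-5\right) \left(-3\right) \right)} = 139 \left(- \frac{1}{-9}\right) = 139 \left(\left(-1\right) \left(- \frac{1}{9}\right)\right) = 139 \cdot \frac{1}{9} = \frac{139}{9}$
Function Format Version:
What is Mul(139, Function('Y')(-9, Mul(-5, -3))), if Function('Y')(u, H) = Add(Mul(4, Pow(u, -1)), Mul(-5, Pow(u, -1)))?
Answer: Rational(139, 9) ≈ 15.444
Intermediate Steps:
Function('Y')(u, H) = Mul(-1, Pow(u, -1))
Mul(139, Function('Y')(-9, Mul(-5, -3))) = Mul(139, Mul(-1, Pow(-9, -1))) = Mul(139, Mul(-1, Rational(-1, 9))) = Mul(139, Rational(1, 9)) = Rational(139, 9)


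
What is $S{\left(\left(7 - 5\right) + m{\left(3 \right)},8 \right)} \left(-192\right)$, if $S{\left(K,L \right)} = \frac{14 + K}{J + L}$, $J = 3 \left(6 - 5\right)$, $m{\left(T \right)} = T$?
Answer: $- \frac{3648}{11} \approx -331.64$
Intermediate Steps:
$J = 3$ ($J = 3 \cdot 1 = 3$)
$S{\left(K,L \right)} = \frac{14 + K}{3 + L}$
$S{\left(\left(7 - 5\right) + m{\left(3 \right)},8 \right)} \left(-192\right) = \frac{14 + \left(\left(7 - 5\right) + 3\right)}{3 + 8} \left(-192\right) = \frac{14 + \left(2 + 3\right)}{11} \left(-192\right) = \frac{14 + 5}{11} \left(-192\right) = \frac{1}{11} \cdot 19 \left(-192\right) = \frac{19}{11} \left(-192\right) = - \frac{3648}{11}$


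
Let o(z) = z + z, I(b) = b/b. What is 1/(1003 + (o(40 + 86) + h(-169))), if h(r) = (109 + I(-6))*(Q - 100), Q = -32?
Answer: -1/13265 ≈ -7.5386e-5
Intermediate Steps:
I(b) = 1
h(r) = -14520 (h(r) = (109 + 1)*(-32 - 100) = 110*(-132) = -14520)
o(z) = 2*z
1/(1003 + (o(40 + 86) + h(-169))) = 1/(1003 + (2*(40 + 86) - 14520)) = 1/(1003 + (2*126 - 14520)) = 1/(1003 + (252 - 14520)) = 1/(1003 - 14268) = 1/(-13265) = -1/13265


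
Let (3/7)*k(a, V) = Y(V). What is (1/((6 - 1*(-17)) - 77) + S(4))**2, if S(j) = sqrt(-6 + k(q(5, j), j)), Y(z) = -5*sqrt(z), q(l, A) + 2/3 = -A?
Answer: (1 - 36*I*sqrt(66))**2/2916 ≈ -29.333 - 0.20059*I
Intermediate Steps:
q(l, A) = -2/3 - A
k(a, V) = -35*sqrt(V)/3 (k(a, V) = 7*(-5*sqrt(V))/3 = -35*sqrt(V)/3)
S(j) = sqrt(-6 - 35*sqrt(j)/3)
(1/((6 - 1*(-17)) - 77) + S(4))**2 = (1/((6 - 1*(-17)) - 77) + sqrt(-54 - 105*sqrt(4))/3)**2 = (1/((6 + 17) - 77) + sqrt(-54 - 105*2)/3)**2 = (1/(23 - 77) + sqrt(-54 - 210)/3)**2 = (1/(-54) + sqrt(-264)/3)**2 = (-1/54 + (2*I*sqrt(66))/3)**2 = (-1/54 + 2*I*sqrt(66)/3)**2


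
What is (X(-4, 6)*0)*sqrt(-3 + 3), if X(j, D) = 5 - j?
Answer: 0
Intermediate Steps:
(X(-4, 6)*0)*sqrt(-3 + 3) = ((5 - 1*(-4))*0)*sqrt(-3 + 3) = ((5 + 4)*0)*sqrt(0) = (9*0)*0 = 0*0 = 0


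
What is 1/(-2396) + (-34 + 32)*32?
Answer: -153345/2396 ≈ -64.000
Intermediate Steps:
1/(-2396) + (-34 + 32)*32 = -1/2396 - 2*32 = -1/2396 - 64 = -153345/2396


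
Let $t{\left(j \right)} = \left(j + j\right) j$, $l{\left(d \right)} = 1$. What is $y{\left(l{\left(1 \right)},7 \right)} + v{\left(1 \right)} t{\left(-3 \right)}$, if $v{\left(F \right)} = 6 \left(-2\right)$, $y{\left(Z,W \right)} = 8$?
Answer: $-208$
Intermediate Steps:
$v{\left(F \right)} = -12$
$t{\left(j \right)} = 2 j^{2}$ ($t{\left(j \right)} = 2 j j = 2 j^{2}$)
$y{\left(l{\left(1 \right)},7 \right)} + v{\left(1 \right)} t{\left(-3 \right)} = 8 - 12 \cdot 2 \left(-3\right)^{2} = 8 - 12 \cdot 2 \cdot 9 = 8 - 216 = -208$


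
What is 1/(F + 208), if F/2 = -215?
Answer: -1/222 ≈ -0.0045045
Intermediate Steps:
F = -430 (F = 2*(-215) = -430)
1/(F + 208) = 1/(-430 + 208) = 1/(-222) = -1/222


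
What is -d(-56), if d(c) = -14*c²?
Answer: 43904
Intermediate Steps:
-d(-56) = -(-14)*(-56)² = -(-14)*3136 = -1*(-43904) = 43904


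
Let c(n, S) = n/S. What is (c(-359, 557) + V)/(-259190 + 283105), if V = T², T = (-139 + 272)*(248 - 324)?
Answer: 56909616489/13320655 ≈ 4272.3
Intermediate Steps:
T = -10108 (T = 133*(-76) = -10108)
V = 102171664 (V = (-10108)² = 102171664)
(c(-359, 557) + V)/(-259190 + 283105) = (-359/557 + 102171664)/(-259190 + 283105) = (-359*1/557 + 102171664)/23915 = (-359/557 + 102171664)*(1/23915) = (56909616489/557)*(1/23915) = 56909616489/13320655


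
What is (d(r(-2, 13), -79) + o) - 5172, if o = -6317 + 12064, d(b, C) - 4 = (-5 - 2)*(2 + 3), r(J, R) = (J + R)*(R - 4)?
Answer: 544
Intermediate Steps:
r(J, R) = (-4 + R)*(J + R) (r(J, R) = (J + R)*(-4 + R) = (-4 + R)*(J + R))
d(b, C) = -31 (d(b, C) = 4 + (-5 - 2)*(2 + 3) = 4 - 7*5 = 4 - 35 = -31)
o = 5747
(d(r(-2, 13), -79) + o) - 5172 = (-31 + 5747) - 5172 = 5716 - 5172 = 544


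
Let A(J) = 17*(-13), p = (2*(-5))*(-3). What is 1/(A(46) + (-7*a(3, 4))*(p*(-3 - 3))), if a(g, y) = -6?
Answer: -1/7781 ≈ -0.00012852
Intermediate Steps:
p = 30 (p = -10*(-3) = 30)
A(J) = -221
1/(A(46) + (-7*a(3, 4))*(p*(-3 - 3))) = 1/(-221 + (-7*(-6))*(30*(-3 - 3))) = 1/(-221 + 42*(30*(-6))) = 1/(-221 + 42*(-180)) = 1/(-221 - 7560) = 1/(-7781) = -1/7781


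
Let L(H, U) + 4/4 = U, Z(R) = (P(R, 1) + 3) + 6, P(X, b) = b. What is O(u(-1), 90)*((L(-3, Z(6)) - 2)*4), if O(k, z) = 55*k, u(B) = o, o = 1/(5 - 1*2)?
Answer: 1540/3 ≈ 513.33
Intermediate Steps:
Z(R) = 10 (Z(R) = (1 + 3) + 6 = 4 + 6 = 10)
L(H, U) = -1 + U
o = ⅓ (o = 1/(5 - 2) = 1/3 = ⅓ ≈ 0.33333)
u(B) = ⅓
O(u(-1), 90)*((L(-3, Z(6)) - 2)*4) = (55*(⅓))*(((-1 + 10) - 2)*4) = 55*((9 - 2)*4)/3 = 55*(7*4)/3 = (55/3)*28 = 1540/3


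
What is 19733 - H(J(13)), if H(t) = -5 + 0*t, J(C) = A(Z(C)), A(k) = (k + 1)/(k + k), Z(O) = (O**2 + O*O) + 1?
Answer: 19738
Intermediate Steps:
Z(O) = 1 + 2*O**2 (Z(O) = (O**2 + O**2) + 1 = 2*O**2 + 1 = 1 + 2*O**2)
A(k) = (1 + k)/(2*k) (A(k) = (1 + k)/((2*k)) = (1 + k)*(1/(2*k)) = (1 + k)/(2*k))
J(C) = (2 + 2*C**2)/(2*(1 + 2*C**2)) (J(C) = (1 + (1 + 2*C**2))/(2*(1 + 2*C**2)) = (2 + 2*C**2)/(2*(1 + 2*C**2)))
H(t) = -5 (H(t) = -5 + 0 = -5)
19733 - H(J(13)) = 19733 - 1*(-5) = 19733 + 5 = 19738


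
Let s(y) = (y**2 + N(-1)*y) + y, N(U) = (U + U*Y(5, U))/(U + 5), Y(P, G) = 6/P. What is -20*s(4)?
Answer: -356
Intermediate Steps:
N(U) = 11*U/(5*(5 + U)) (N(U) = (U + U*(6/5))/(U + 5) = (U + U*(6*(1/5)))/(5 + U) = (U + U*(6/5))/(5 + U) = (U + 6*U/5)/(5 + U) = (11*U/5)/(5 + U) = 11*U/(5*(5 + U)))
s(y) = y**2 + 9*y/20 (s(y) = (y**2 + ((11/5)*(-1)/(5 - 1))*y) + y = (y**2 + ((11/5)*(-1)/4)*y) + y = (y**2 + ((11/5)*(-1)*(1/4))*y) + y = (y**2 - 11*y/20) + y = y**2 + 9*y/20)
-20*s(4) = -4*(9 + 20*4) = -4*(9 + 80) = -4*89 = -20*89/5 = -356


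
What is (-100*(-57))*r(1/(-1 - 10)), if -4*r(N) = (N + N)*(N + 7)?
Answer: 216600/121 ≈ 1790.1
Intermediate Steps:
r(N) = -N*(7 + N)/2 (r(N) = -(N + N)*(N + 7)/4 = -2*N*(7 + N)/4 = -N*(7 + N)/2)
(-100*(-57))*r(1/(-1 - 10)) = (-100*(-57))*(-(7 + 1/(-1 - 10))/(2*(-1 - 10))) = 5700*(-½*(7 + 1/(-11))/(-11)) = 5700*(-½*(-1/11)*(7 - 1/11)) = 5700*(-½*(-1/11)*76/11) = 5700*(38/121) = 216600/121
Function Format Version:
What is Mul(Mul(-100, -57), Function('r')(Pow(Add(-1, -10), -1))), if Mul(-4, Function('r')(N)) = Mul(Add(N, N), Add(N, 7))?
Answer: Rational(216600, 121) ≈ 1790.1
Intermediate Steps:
Function('r')(N) = Mul(Rational(-1, 2), N, Add(7, N)) (Function('r')(N) = Mul(Rational(-1, 4), Mul(Add(N, N), Add(N, 7))) = Mul(Rational(-1, 4), Mul(Mul(2, N), Add(7, N))) = Mul(Rational(-1, 4), Mul(2, N, Add(7, N))) = Mul(Rational(-1, 2), N, Add(7, N)))
Mul(Mul(-100, -57), Function('r')(Pow(Add(-1, -10), -1))) = Mul(Mul(-100, -57), Mul(Rational(-1, 2), Pow(Add(-1, -10), -1), Add(7, Pow(Add(-1, -10), -1)))) = Mul(5700, Mul(Rational(-1, 2), Pow(-11, -1), Add(7, Pow(-11, -1)))) = Mul(5700, Mul(Rational(-1, 2), Rational(-1, 11), Add(7, Rational(-1, 11)))) = Mul(5700, Mul(Rational(-1, 2), Rational(-1, 11), Rational(76, 11))) = Mul(5700, Rational(38, 121)) = Rational(216600, 121)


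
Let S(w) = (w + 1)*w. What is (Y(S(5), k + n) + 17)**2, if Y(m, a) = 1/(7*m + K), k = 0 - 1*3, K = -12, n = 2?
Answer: 11336689/39204 ≈ 289.17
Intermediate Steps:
k = -3 (k = 0 - 3 = -3)
S(w) = w*(1 + w) (S(w) = (1 + w)*w = w*(1 + w))
Y(m, a) = 1/(-12 + 7*m) (Y(m, a) = 1/(7*m - 12) = 1/(-12 + 7*m))
(Y(S(5), k + n) + 17)**2 = (1/(-12 + 7*(5*(1 + 5))) + 17)**2 = (1/(-12 + 7*(5*6)) + 17)**2 = (1/(-12 + 7*30) + 17)**2 = (1/(-12 + 210) + 17)**2 = (1/198 + 17)**2 = (3367/198)**2 = 11336689/39204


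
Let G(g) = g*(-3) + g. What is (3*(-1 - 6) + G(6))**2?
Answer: 1089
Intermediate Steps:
G(g) = -2*g (G(g) = -3*g + g = -2*g)
(3*(-1 - 6) + G(6))**2 = (3*(-1 - 6) - 2*6)**2 = (3*(-7) - 12)**2 = (-21 - 12)**2 = (-33)**2 = 1089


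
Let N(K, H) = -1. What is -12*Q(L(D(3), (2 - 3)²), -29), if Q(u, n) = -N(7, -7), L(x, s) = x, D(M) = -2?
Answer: -12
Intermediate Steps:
Q(u, n) = 1 (Q(u, n) = -1*(-1) = 1)
-12*Q(L(D(3), (2 - 3)²), -29) = -12*1 = -12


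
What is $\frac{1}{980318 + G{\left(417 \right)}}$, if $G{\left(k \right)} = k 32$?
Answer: $\frac{1}{993662} \approx 1.0064 \cdot 10^{-6}$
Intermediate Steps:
$G{\left(k \right)} = 32 k$
$\frac{1}{980318 + G{\left(417 \right)}} = \frac{1}{980318 + 32 \cdot 417} = \frac{1}{980318 + 13344} = \frac{1}{993662}$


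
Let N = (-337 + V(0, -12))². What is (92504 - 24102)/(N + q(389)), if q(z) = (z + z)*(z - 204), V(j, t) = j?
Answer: 68402/257499 ≈ 0.26564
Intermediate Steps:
q(z) = 2*z*(-204 + z) (q(z) = (2*z)*(-204 + z) = 2*z*(-204 + z))
N = 113569 (N = (-337 + 0)² = (-337)² = 113569)
(92504 - 24102)/(N + q(389)) = (92504 - 24102)/(113569 + 2*389*(-204 + 389)) = 68402/(113569 + 2*389*185) = 68402/(113569 + 143930) = 68402/257499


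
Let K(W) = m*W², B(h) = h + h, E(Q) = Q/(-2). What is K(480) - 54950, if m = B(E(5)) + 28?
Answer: 5244250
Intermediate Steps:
E(Q) = -Q/2 (E(Q) = Q*(-½) = -Q/2)
B(h) = 2*h
m = 23 (m = 2*(-½*5) + 28 = 2*(-5/2) + 28 = -5 + 28 = 23)
K(W) = 23*W²
K(480) - 54950 = 23*480² - 54950 = 23*230400 - 54950 = 5299200 - 54950 = 5244250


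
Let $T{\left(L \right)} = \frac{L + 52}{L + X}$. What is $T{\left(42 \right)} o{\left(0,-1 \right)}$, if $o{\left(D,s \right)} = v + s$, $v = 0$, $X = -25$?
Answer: $- \frac{94}{17} \approx -5.5294$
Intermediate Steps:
$T{\left(L \right)} = \frac{52 + L}{-25 + L}$ ($T{\left(L \right)} = \frac{L + 52}{L - 25} = \frac{52 + L}{-25 + L}$)
$o{\left(D,s \right)} = s$ ($o{\left(D,s \right)} = 0 + s = s$)
$T{\left(42 \right)} o{\left(0,-1 \right)} = \frac{52 + 42}{-25 + 42} \left(-1\right) = \frac{1}{17} \cdot 94 \left(-1\right) = \frac{94}{17} \left(-1\right) = - \frac{94}{17}$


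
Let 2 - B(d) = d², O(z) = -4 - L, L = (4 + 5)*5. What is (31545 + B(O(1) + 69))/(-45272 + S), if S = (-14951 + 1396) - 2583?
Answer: -31147/61410 ≈ -0.50720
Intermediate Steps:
L = 45 (L = 9*5 = 45)
O(z) = -49 (O(z) = -4 - 1*45 = -4 - 45 = -49)
S = -16138 (S = -13555 - 2583 = -16138)
B(d) = 2 - d²
(31545 + B(O(1) + 69))/(-45272 + S) = (31545 + (2 - (-49 + 69)²))/(-45272 - 16138) = (31545 + (2 - 1*20²))/(-61410) = (31545 + (2 - 1*400))*(-1/61410) = (31545 + (2 - 400))*(-1/61410) = (31545 - 398)*(-1/61410) = 31147*(-1/61410) = -31147/61410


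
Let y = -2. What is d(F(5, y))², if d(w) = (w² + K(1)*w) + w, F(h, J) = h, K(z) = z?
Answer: 1225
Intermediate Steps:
d(w) = w² + 2*w (d(w) = (w² + 1*w) + w = (w² + w) + w = (w + w²) + w = w² + 2*w)
d(F(5, y))² = (5*(2 + 5))² = (5*7)² = 35² = 1225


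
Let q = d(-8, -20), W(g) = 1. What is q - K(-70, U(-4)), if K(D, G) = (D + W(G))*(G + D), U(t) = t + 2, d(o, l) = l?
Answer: -4988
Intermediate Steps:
q = -20
U(t) = 2 + t
K(D, G) = (1 + D)*(D + G) (K(D, G) = (D + 1)*(G + D) = (1 + D)*(D + G))
q - K(-70, U(-4)) = -20 - (-70 + (2 - 4) + (-70)² - 70*(2 - 4)) = -20 - (-70 - 2 + 4900 - 70*(-2)) = -20 - (-70 - 2 + 4900 + 140) = -20 - 1*4968 = -20 - 4968 = -4988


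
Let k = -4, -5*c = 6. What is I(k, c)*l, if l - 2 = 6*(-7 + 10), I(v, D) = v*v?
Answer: 320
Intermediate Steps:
c = -6/5 (c = -⅕*6 = -6/5 ≈ -1.2000)
I(v, D) = v²
l = 20 (l = 2 + 6*(-7 + 10) = 2 + 6*3 = 2 + 18 = 20)
I(k, c)*l = (-4)²*20 = 16*20 = 320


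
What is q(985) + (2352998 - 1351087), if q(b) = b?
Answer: 1002896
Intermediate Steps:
q(985) + (2352998 - 1351087) = 985 + (2352998 - 1351087) = 985 + 1001911 = 1002896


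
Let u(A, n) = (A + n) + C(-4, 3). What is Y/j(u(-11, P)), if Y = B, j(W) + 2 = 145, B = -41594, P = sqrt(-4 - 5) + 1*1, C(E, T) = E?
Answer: -41594/143 ≈ -290.87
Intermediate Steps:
P = 1 + 3*I (P = sqrt(-9) + 1 = 3*I + 1 = 1 + 3*I ≈ 1.0 + 3.0*I)
u(A, n) = -4 + A + n (u(A, n) = (A + n) - 4 = -4 + A + n)
j(W) = 143 (j(W) = -2 + 145 = 143)
Y = -41594
Y/j(u(-11, P)) = -41594/143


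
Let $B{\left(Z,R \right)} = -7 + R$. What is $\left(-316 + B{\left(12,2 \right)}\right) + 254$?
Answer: $-67$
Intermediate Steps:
$\left(-316 + B{\left(12,2 \right)}\right) + 254 = \left(-316 + \left(-7 + 2\right)\right) + 254 = \left(-316 - 5\right) + 254 = -321 + 254 = -67$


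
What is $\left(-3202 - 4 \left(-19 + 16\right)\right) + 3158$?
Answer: $-32$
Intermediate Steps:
$\left(-3202 - 4 \left(-19 + 16\right)\right) + 3158 = \left(-3202 - -12\right) + 3158 = \left(-3202 + 12\right) + 3158 = -3190 + 3158 = -32$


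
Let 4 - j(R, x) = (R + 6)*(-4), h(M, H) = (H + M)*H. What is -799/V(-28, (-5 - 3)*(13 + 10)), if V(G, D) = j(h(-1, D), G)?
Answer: -799/136188 ≈ -0.0058669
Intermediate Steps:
h(M, H) = H*(H + M)
j(R, x) = 28 + 4*R (j(R, x) = 4 - (R + 6)*(-4) = 4 - (6 + R)*(-4) = 4 - (-24 - 4*R) = 4 + (24 + 4*R) = 28 + 4*R)
V(G, D) = 28 + 4*D*(-1 + D) (V(G, D) = 28 + 4*(D*(D - 1)) = 28 + 4*(D*(-1 + D)) = 28 + 4*D*(-1 + D))
-799/V(-28, (-5 - 3)*(13 + 10)) = -799/(28 + 4*((-5 - 3)*(13 + 10))*(-1 + (-5 - 3)*(13 + 10))) = -799/(28 + 4*(-8*23)*(-1 - 8*23)) = -799/(28 + 4*(-184)*(-1 - 184)) = -799/(28 + 4*(-184)*(-185)) = -799/(28 + 136160) = -799/136188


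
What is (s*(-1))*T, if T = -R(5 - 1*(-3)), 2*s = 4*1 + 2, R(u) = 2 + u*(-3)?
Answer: -66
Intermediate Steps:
R(u) = 2 - 3*u
s = 3 (s = (4*1 + 2)/2 = (4 + 2)/2 = (½)*6 = 3)
T = 22 (T = -(2 - 3*(5 - 1*(-3))) = -(2 - 3*(5 + 3)) = -(2 - 3*8) = -(2 - 24) = -1*(-22) = 22)
(s*(-1))*T = (3*(-1))*22 = -3*22 = -66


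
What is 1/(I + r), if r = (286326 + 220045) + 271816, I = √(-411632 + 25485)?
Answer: 778187/605575393116 - I*√386147/605575393116 ≈ 1.285e-6 - 1.0261e-9*I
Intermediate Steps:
I = I*√386147 (I = √(-386147) = I*√386147 ≈ 621.41*I)
r = 778187 (r = 506371 + 271816 = 778187)
1/(I + r) = 1/(I*√386147 + 778187) = 1/(778187 + I*√386147)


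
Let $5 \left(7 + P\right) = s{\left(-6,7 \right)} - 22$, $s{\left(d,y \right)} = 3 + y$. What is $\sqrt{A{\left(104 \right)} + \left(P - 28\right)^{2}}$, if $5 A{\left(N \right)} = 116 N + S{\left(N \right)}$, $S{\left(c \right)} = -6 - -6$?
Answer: $\frac{\sqrt{95289}}{5} \approx 61.738$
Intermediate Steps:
$S{\left(c \right)} = 0$ ($S{\left(c \right)} = -6 + 6 = 0$)
$A{\left(N \right)} = \frac{116 N}{5}$ ($A{\left(N \right)} = \frac{116 N + 0}{5} = \frac{116 N}{5}$)
$P = - \frac{47}{5}$ ($P = -7 + \frac{\left(3 + 7\right) - 22}{5} = -7 + \frac{10 - 22}{5} = -7 + \frac{1}{5} \left(-12\right) = -7 - \frac{12}{5} = - \frac{47}{5} \approx -9.4$)
$\sqrt{A{\left(104 \right)} + \left(P - 28\right)^{2}} = \sqrt{\frac{116}{5} \cdot 104 + \left(- \frac{47}{5} - 28\right)^{2}} = \sqrt{\frac{12064}{5} + \left(- \frac{187}{5}\right)^{2}} = \sqrt{\frac{12064}{5} + \frac{34969}{25}} = \sqrt{\frac{95289}{25}} = \frac{\sqrt{95289}}{5}$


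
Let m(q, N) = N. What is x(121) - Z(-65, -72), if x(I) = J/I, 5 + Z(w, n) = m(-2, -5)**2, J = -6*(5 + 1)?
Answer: -2456/121 ≈ -20.298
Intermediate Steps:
J = -36 (J = -6*6 = -36)
Z(w, n) = 20 (Z(w, n) = -5 + (-5)**2 = -5 + 25 = 20)
x(I) = -36/I
x(121) - Z(-65, -72) = -36/121 - 1*20 = -36*1/121 - 20 = -36/121 - 20 = -2456/121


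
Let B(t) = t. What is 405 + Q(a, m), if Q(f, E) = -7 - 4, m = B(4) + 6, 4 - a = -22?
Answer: 394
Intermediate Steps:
a = 26 (a = 4 - 1*(-22) = 4 + 22 = 26)
m = 10 (m = 4 + 6 = 10)
Q(f, E) = -11
405 + Q(a, m) = 405 - 11 = 394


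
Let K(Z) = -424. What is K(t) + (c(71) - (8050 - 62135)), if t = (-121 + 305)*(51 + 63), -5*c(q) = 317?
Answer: 267988/5 ≈ 53598.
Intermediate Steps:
c(q) = -317/5 (c(q) = -⅕*317 = -317/5)
t = 20976 (t = 184*114 = 20976)
K(t) + (c(71) - (8050 - 62135)) = -424 + (-317/5 - (8050 - 62135)) = -424 + (-317/5 - 1*(-54085)) = -424 + (-317/5 + 54085) = -424 + 270108/5 = 267988/5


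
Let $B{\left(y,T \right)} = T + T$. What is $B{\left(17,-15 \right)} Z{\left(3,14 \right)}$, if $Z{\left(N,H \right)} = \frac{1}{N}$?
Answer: $-10$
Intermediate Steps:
$B{\left(y,T \right)} = 2 T$
$B{\left(17,-15 \right)} Z{\left(3,14 \right)} = \frac{2 \left(-15\right)}{3} = \left(-30\right) \frac{1}{3} = -10$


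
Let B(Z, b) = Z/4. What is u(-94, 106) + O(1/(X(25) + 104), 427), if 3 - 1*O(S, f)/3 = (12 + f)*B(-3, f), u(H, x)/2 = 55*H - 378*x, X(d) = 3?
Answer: -357917/4 ≈ -89479.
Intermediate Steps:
B(Z, b) = Z/4 (B(Z, b) = Z*(1/4) = Z/4)
u(H, x) = -756*x + 110*H (u(H, x) = 2*(55*H - 378*x) = 2*(-378*x + 55*H) = -756*x + 110*H)
O(S, f) = 36 + 9*f/4 (O(S, f) = 9 - 3*(12 + f)*(1/4)*(-3) = 9 - 3*(12 + f)*(-3)/4 = 9 - 3*(-9 - 3*f/4) = 9 + (27 + 9*f/4) = 36 + 9*f/4)
u(-94, 106) + O(1/(X(25) + 104), 427) = (-756*106 + 110*(-94)) + (36 + (9/4)*427) = (-80136 - 10340) + (36 + 3843/4) = -90476 + 3987/4 = -357917/4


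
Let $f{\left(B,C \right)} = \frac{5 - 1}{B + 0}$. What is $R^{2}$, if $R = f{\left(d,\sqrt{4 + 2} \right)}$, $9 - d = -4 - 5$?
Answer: $\frac{4}{81} \approx 0.049383$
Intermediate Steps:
$d = 18$ ($d = 9 - \left(-4 - 5\right) = 9 - -9 = 9 + 9 = 18$)
$f{\left(B,C \right)} = \frac{4}{B}$
$R = \frac{2}{9}$ ($R = \frac{4}{18} = 4 \cdot \frac{1}{18} = \frac{2}{9} \approx 0.22222$)
$R^{2} = \left(\frac{2}{9}\right)^{2} = \frac{4}{81}$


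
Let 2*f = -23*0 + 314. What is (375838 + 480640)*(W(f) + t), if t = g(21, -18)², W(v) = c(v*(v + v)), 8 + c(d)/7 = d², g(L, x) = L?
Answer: 14570446571034214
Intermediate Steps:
f = 157 (f = (-23*0 + 314)/2 = (0 + 314)/2 = (½)*314 = 157)
c(d) = -56 + 7*d²
W(v) = -56 + 28*v⁴ (W(v) = -56 + 7*(v*(v + v))² = -56 + 7*(v*(2*v))² = -56 + 7*(2*v²)² = -56 + 7*(4*v⁴) = -56 + 28*v⁴)
t = 441 (t = 21² = 441)
(375838 + 480640)*(W(f) + t) = (375838 + 480640)*((-56 + 28*157⁴) + 441) = 856478*((-56 + 28*607573201) + 441) = 856478*((-56 + 17012049628) + 441) = 856478*(17012049572 + 441) = 856478*17012050013 = 14570446571034214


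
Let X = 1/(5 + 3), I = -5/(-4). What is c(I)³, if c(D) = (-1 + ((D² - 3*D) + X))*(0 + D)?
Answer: -14706125/262144 ≈ -56.099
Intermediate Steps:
I = 5/4 (I = -5*(-¼) = 5/4 ≈ 1.2500)
X = ⅛ (X = 1/8 = ⅛ ≈ 0.12500)
c(D) = D*(-7/8 + D² - 3*D) (c(D) = (-1 + ((D² - 3*D) + ⅛))*(0 + D) = (-1 + (⅛ + D² - 3*D))*D = (-7/8 + D² - 3*D)*D = D*(-7/8 + D² - 3*D))
c(I)³ = ((⅛)*(5/4)*(-7 - 24*5/4 + 8*(5/4)²))³ = ((⅛)*(5/4)*(-7 - 30 + 8*(25/16)))³ = ((⅛)*(5/4)*(-7 - 30 + 25/2))³ = ((⅛)*(5/4)*(-49/2))³ = (-245/64)³ = -14706125/262144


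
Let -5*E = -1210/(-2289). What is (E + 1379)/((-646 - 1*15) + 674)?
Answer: 3156289/29757 ≈ 106.07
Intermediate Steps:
E = -242/2289 (E = -(-242)/(-2289) = -(-242)*(-1)/2289 = -1/5*1210/2289 = -242/2289 ≈ -0.10572)
(E + 1379)/((-646 - 1*15) + 674) = (-242/2289 + 1379)/((-646 - 1*15) + 674) = 3156289/(2289*((-646 - 15) + 674)) = 3156289/(2289*(-661 + 674)) = (3156289/2289)/13 = (3156289/2289)*(1/13) = 3156289/29757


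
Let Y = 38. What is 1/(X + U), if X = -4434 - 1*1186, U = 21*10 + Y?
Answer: -1/5372 ≈ -0.00018615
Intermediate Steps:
U = 248 (U = 21*10 + 38 = 210 + 38 = 248)
X = -5620 (X = -4434 - 1186 = -5620)
1/(X + U) = 1/(-5620 + 248) = 1/(-5372) = -1/5372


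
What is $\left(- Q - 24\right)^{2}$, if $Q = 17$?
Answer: $1681$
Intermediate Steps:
$\left(- Q - 24\right)^{2} = \left(\left(-1\right) 17 - 24\right)^{2} = \left(-17 - 24\right)^{2} = \left(-41\right)^{2} = 1681$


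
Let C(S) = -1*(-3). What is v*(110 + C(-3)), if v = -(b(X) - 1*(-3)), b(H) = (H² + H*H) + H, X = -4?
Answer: -3503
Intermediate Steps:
C(S) = 3
b(H) = H + 2*H² (b(H) = (H² + H²) + H = 2*H² + H = H + 2*H²)
v = -31 (v = -(-4*(1 + 2*(-4)) - 1*(-3)) = -(-4*(1 - 8) + 3) = -(-4*(-7) + 3) = -(28 + 3) = -1*31 = -31)
v*(110 + C(-3)) = -31*(110 + 3) = -31*113 = -3503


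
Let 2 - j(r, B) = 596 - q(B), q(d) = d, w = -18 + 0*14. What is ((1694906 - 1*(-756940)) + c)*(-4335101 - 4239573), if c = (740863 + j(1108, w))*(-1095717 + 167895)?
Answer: 5889246548006758824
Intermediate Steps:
w = -18 (w = -18 + 0 = -18)
j(r, B) = -594 + B (j(r, B) = 2 - (596 - B) = 2 + (-596 + B) = -594 + B)
c = -686821163322 (c = (740863 + (-594 - 18))*(-1095717 + 167895) = (740863 - 612)*(-927822) = 740251*(-927822) = -686821163322)
((1694906 - 1*(-756940)) + c)*(-4335101 - 4239573) = ((1694906 - 1*(-756940)) - 686821163322)*(-4335101 - 4239573) = ((1694906 + 756940) - 686821163322)*(-8574674) = (2451846 - 686821163322)*(-8574674) = -686818711476*(-8574674) = 5889246548006758824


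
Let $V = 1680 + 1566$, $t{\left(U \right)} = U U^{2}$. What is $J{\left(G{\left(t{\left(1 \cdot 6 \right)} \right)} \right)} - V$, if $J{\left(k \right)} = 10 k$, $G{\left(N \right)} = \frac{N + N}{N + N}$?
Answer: $-3236$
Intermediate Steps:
$t{\left(U \right)} = U^{3}$
$G{\left(N \right)} = 1$ ($G{\left(N \right)} = \frac{2 N}{2 N} = 2 N \frac{1}{2 N} = 1$)
$V = 3246$
$J{\left(G{\left(t{\left(1 \cdot 6 \right)} \right)} \right)} - V = 10 \cdot 1 - 3246 = 10 - 3246 = -3236$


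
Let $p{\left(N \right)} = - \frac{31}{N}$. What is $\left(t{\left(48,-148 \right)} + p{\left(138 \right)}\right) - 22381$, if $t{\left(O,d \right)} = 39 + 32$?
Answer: $- \frac{3078811}{138} \approx -22310.0$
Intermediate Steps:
$t{\left(O,d \right)} = 71$
$\left(t{\left(48,-148 \right)} + p{\left(138 \right)}\right) - 22381 = \left(71 - \frac{31}{138}\right) - 22381 = \frac{9767}{138} - 22381 = - \frac{3078811}{138}$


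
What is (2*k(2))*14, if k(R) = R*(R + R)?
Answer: 224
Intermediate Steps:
k(R) = 2*R**2 (k(R) = R*(2*R) = 2*R**2)
(2*k(2))*14 = (2*(2*2**2))*14 = (2*(2*4))*14 = (2*8)*14 = 16*14 = 224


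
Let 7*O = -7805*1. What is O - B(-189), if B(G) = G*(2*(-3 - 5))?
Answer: -4139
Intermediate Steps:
B(G) = -16*G (B(G) = G*(2*(-8)) = G*(-16) = -16*G)
O = -1115 (O = (-7805*1)/7 = (⅐)*(-7805) = -1115)
O - B(-189) = -1115 - (-16)*(-189) = -1115 - 1*3024 = -1115 - 3024 = -4139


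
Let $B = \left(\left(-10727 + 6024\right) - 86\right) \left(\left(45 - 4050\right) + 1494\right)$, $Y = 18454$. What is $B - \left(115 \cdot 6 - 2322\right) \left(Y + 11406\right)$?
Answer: $60756699$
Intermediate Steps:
$B = 12025179$ ($B = \left(-4703 - 86\right) \left(\left(45 - 4050\right) + 1494\right) = - 4789 \left(-4005 + 1494\right) = \left(-4789\right) \left(-2511\right) = 12025179$)
$B - \left(115 \cdot 6 - 2322\right) \left(Y + 11406\right) = 12025179 - \left(115 \cdot 6 - 2322\right) \left(18454 + 11406\right) = 12025179 - \left(690 - 2322\right) 29860 = 12025179 - \left(-1632\right) 29860 = 12025179 - -48731520 = 12025179 + 48731520 = 60756699$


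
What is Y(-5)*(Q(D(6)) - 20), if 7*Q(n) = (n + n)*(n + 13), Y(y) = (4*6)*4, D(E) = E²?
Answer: 46464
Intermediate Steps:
Y(y) = 96 (Y(y) = 24*4 = 96)
Q(n) = 2*n*(13 + n)/7 (Q(n) = ((n + n)*(n + 13))/7 = ((2*n)*(13 + n))/7 = (2*n*(13 + n))/7 = 2*n*(13 + n)/7)
Y(-5)*(Q(D(6)) - 20) = 96*((2/7)*6²*(13 + 6²) - 20) = 96*((2/7)*36*(13 + 36) - 20) = 96*((2/7)*36*49 - 20) = 96*(504 - 20) = 96*484 = 46464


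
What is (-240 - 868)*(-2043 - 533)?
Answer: 2854208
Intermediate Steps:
(-240 - 868)*(-2043 - 533) = -1108*(-2576) = 2854208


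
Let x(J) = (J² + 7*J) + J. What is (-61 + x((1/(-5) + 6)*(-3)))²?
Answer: 6574096/625 ≈ 10519.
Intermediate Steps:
x(J) = J² + 8*J
(-61 + x((1/(-5) + 6)*(-3)))² = (-61 + ((1/(-5) + 6)*(-3))*(8 + (1/(-5) + 6)*(-3)))² = (-61 + ((-⅕ + 6)*(-3))*(8 + (-⅕ + 6)*(-3)))² = (-61 + ((29/5)*(-3))*(8 + (29/5)*(-3)))² = (-61 - 87*(8 - 87/5)/5)² = (-61 - 87/5*(-47/5))² = (-61 + 4089/25)² = (2564/25)² = 6574096/625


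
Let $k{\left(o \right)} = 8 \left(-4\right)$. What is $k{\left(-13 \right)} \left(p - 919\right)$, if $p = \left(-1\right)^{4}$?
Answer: $29376$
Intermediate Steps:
$k{\left(o \right)} = -32$
$p = 1$
$k{\left(-13 \right)} \left(p - 919\right) = - 32 \left(1 - 919\right) = \left(-32\right) \left(-918\right) = 29376$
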